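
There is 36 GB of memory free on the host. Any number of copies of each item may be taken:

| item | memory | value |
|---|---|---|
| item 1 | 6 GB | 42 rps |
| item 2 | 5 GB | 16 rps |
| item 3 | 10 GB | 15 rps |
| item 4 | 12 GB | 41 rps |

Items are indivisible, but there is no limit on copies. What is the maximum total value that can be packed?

252 rps

Best value-per-unit is item 1 at 42/6, and filling with it alone uses memory 6×6=36. No mix of the others beats 6×42 = 252.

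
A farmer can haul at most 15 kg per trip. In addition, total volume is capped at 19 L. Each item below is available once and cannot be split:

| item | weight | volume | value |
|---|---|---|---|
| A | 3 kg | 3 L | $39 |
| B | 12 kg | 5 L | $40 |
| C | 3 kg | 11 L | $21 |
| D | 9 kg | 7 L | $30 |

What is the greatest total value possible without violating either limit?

Feasible sets respecting both limits:
- A+B: weight 15, volume 8, value 79
- A+D: weight 12, volume 10, value 69
- B+C: weight 15, volume 16, value 61
Best: $79.

$79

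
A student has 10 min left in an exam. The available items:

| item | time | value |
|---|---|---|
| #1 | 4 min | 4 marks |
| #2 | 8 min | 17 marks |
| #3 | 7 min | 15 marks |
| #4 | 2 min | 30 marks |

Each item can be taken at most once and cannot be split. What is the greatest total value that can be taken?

This is a 0/1 knapsack; check combinations near the capacity.
- #2+#4: time 8+2=10, value 17+30=47
- #3+#4: time 7+2=9, value 15+30=45
- #1+#4: time 4+2=6, value 4+30=34
- #4: time 2, value 30
Best: 47 marks.

47 marks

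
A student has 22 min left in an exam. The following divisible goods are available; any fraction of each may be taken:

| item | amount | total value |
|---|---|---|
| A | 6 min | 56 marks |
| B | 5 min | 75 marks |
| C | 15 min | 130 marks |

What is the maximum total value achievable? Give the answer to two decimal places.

226.33

Take in order of value per unit:
- B (75/5 per unit): all 5 → value 75, running total 75.00
- A (56/6 per unit): all 6 → value 56, running total 131.00
- C (130/15 per unit): 11 of 15 → value 11×130/15 = 95.3333, running total 226.33
Total 226.33.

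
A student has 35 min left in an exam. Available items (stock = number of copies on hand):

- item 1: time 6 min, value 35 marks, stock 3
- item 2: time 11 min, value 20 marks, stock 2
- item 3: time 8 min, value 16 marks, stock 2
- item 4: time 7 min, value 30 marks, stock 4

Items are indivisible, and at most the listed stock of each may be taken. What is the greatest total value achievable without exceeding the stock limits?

165 marks

Top feasible selections:
- 3×item 1 + 2×item 4: time 32, value 165
- 2×item 1 + 3×item 4: time 33, value 160
Best: 165 marks.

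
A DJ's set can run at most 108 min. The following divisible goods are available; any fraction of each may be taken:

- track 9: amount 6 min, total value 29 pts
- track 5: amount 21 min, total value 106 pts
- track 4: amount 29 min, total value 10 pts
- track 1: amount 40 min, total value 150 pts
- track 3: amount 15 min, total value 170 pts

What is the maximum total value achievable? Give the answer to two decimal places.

463.97

Take in order of value per unit:
- track 3 (170/15 per unit): all 15 → value 170, running total 170.00
- track 5 (106/21 per unit): all 21 → value 106, running total 276.00
- track 9 (29/6 per unit): all 6 → value 29, running total 305.00
- track 1 (150/40 per unit): all 40 → value 150, running total 455.00
- track 4 (10/29 per unit): 26 of 29 → value 26×10/29 = 8.9655, running total 463.97
Total 463.97.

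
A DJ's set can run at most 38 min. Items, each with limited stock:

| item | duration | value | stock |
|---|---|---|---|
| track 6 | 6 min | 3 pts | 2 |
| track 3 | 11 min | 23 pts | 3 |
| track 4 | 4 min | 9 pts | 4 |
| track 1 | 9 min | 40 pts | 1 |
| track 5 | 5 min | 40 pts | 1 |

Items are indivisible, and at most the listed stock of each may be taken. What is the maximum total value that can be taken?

130 pts

Best selections within duration 38 and stock limits:
- 1×track 3 + 3×track 4 + 1×track 1 + 1×track 5: duration 37, value 130
- 2×track 3 + 1×track 1 + 1×track 5: duration 36, value 126
- 1×track 3 + 2×track 4 + 1×track 1 + 1×track 5: duration 33, value 121
Best: 130 pts.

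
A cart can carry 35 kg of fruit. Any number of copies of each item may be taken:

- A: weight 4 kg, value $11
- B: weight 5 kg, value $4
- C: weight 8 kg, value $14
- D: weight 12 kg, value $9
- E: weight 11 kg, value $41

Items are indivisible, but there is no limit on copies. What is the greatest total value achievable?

$123

Best value-per-unit is E at 41/11, and filling with it alone uses weight 3×11=33. No mix of the others beats 3×41 = 123.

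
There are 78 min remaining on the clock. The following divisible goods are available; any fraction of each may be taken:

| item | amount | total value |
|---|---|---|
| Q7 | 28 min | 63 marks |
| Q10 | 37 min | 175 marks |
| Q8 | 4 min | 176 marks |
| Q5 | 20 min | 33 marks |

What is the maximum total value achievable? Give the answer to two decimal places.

Take in order of value per unit:
- Q8 (176/4 per unit): all 4 → value 176, running total 176.00
- Q10 (175/37 per unit): all 37 → value 175, running total 351.00
- Q7 (63/28 per unit): all 28 → value 63, running total 414.00
- Q5 (33/20 per unit): 9 of 20 → value 9×33/20 = 14.8500, running total 428.85
Total 428.85.

428.85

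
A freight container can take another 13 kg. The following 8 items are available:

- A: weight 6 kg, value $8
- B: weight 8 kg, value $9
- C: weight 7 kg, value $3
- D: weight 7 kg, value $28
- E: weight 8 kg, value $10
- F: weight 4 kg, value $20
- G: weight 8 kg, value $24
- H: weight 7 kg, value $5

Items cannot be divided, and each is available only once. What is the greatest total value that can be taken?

This is a 0/1 knapsack; check combinations near the capacity.
- D+F: weight 7+4=11, value 28+20=48
- F+G: weight 4+8=12, value 20+24=44
- A+D: weight 6+7=13, value 8+28=36
- E+F: weight 8+4=12, value 10+20=30
Best: $48.

$48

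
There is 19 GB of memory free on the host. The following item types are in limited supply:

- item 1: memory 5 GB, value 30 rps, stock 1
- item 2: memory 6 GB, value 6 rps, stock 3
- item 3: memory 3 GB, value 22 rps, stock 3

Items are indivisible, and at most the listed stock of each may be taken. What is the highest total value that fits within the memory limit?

96 rps

Best selections within memory 19 and stock limits:
- 1×item 1 + 3×item 3: memory 14, value 96
- 1×item 1 + 1×item 2 + 2×item 3: memory 17, value 80
- 1×item 1 + 2×item 3: memory 11, value 74
Best: 96 rps.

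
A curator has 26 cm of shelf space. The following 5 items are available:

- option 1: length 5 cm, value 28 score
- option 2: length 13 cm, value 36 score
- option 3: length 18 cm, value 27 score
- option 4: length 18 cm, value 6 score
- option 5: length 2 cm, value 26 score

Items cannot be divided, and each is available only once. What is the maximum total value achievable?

Check high-value combinations within 26 cm:
- option 1+option 2+option 5: length 5+13+2=20, value 28+36+26=90
- option 1+option 3+option 5: length 5+18+2=25, value 28+27+26=81
- option 1+option 2: length 5+13=18, value 28+36=64
- option 2+option 5: length 13+2=15, value 36+26=62
Best: 90 score.

90 score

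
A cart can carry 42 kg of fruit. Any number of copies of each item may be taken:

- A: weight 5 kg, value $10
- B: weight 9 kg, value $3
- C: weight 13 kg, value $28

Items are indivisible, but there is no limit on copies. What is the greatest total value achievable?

$86

Best value-per-unit is C at 28/13; filling with it alone gives 3×28 = 84.
Optimal mix: 3×A + 2×C → weight 41, value 86.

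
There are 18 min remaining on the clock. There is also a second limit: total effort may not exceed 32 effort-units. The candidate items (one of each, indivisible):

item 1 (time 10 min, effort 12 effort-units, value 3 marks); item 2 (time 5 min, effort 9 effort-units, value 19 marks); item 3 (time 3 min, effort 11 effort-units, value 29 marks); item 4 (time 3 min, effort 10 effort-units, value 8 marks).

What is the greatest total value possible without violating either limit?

Feasible sets respecting both limits:
- item 2+item 3+item 4: time 11, effort 30, value 56
- item 1+item 2+item 3: time 18, effort 32, value 51
- item 2+item 3: time 8, effort 20, value 48
Best: 56 marks.

56 marks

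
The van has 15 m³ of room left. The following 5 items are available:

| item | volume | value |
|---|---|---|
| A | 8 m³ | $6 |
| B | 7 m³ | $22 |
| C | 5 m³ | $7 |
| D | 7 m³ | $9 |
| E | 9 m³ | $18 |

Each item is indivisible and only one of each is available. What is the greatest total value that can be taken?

$31

Check high-value combinations within 15 m³:
- B+D: volume 7+7=14, value 22+9=31
- B+C: volume 7+5=12, value 22+7=29
- A+B: volume 8+7=15, value 6+22=28
- C+E: volume 5+9=14, value 7+18=25
Best: $31.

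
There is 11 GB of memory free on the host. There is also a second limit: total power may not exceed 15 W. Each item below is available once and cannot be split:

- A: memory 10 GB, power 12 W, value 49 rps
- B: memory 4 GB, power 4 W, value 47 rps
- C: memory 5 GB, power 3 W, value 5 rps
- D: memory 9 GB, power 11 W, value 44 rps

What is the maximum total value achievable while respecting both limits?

Feasible sets respecting both limits:
- B+C: memory 9, power 7, value 52
- A: memory 10, power 12, value 49
- B: memory 4, power 4, value 47
- D: memory 9, power 11, value 44
Best: 52 rps.

52 rps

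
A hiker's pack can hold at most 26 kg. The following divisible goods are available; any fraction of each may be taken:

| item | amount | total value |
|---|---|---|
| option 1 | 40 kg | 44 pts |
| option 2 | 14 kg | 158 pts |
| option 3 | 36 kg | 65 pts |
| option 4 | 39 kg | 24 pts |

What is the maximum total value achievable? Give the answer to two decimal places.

179.67

Take in order of value per unit:
- option 2 (158/14 per unit): all 14 → value 158, running total 158.00
- option 3 (65/36 per unit): 12 of 36 → value 12×65/36 = 21.6667, running total 179.67
Total 179.67.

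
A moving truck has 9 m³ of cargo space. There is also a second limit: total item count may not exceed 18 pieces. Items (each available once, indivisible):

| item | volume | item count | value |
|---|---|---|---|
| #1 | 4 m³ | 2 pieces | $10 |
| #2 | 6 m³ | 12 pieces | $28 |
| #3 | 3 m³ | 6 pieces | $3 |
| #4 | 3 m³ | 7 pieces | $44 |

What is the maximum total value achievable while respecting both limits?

$54

Feasible sets respecting both limits:
- #1+#4: volume 7, item count 9, value 54
- #3+#4: volume 6, item count 13, value 47
- #4: volume 3, item count 7, value 44
- #2+#3: volume 9, item count 18, value 31
Best: $54.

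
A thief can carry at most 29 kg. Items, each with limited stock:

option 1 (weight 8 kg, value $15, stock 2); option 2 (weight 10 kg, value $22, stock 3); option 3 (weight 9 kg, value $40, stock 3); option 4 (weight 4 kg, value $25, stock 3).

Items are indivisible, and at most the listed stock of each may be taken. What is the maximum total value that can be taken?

Top feasible selections:
- 2×option 3 + 2×option 4: weight 26, value 130
- 1×option 1 + 1×option 3 + 3×option 4: weight 29, value 130
- 3×option 3: weight 27, value 120
- 1×option 3 + 3×option 4: weight 21, value 115
Best: $130.

$130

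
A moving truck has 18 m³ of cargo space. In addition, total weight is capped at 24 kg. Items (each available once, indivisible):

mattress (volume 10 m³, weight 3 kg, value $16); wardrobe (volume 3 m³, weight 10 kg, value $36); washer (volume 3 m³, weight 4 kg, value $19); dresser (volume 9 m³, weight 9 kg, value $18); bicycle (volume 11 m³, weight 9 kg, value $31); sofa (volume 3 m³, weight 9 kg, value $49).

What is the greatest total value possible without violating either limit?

Feasible sets respecting both limits:
- wardrobe+washer+sofa: volume 9, weight 23, value 104
- mattress+wardrobe+sofa: volume 16, weight 22, value 101
- washer+bicycle+sofa: volume 17, weight 22, value 99
- wardrobe+washer+bicycle: volume 17, weight 23, value 86
Best: $104.

$104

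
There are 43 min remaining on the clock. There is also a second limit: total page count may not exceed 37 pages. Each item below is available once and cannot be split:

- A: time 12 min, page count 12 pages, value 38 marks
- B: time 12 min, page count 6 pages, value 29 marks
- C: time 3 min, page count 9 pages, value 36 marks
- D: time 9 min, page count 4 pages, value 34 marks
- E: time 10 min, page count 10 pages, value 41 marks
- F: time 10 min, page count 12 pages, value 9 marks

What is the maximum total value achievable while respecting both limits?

Feasible sets respecting both limits:
- A+C+D+E: time 34, page count 35, value 149
- A+B+C+E: time 37, page count 37, value 144
- A+B+D+E: time 43, page count 32, value 142
Best: 149 marks.

149 marks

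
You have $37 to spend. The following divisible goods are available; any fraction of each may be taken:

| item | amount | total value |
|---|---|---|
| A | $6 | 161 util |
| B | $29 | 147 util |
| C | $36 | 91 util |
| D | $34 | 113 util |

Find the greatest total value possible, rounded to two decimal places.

Take in order of value per unit:
- A (161/6 per unit): all 6 → value 161, running total 161.00
- B (147/29 per unit): all 29 → value 147, running total 308.00
- D (113/34 per unit): 2 of 34 → value 2×113/34 = 6.6471, running total 314.65
Total 314.65.

314.65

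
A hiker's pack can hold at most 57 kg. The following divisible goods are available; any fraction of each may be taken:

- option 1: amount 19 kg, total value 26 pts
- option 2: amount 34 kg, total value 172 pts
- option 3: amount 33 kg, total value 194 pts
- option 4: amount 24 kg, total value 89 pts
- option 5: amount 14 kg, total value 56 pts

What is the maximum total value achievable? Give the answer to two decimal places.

315.41

Take in order of value per unit:
- option 3 (194/33 per unit): all 33 → value 194, running total 194.00
- option 2 (172/34 per unit): 24 of 34 → value 24×172/34 = 121.4118, running total 315.41
Total 315.41.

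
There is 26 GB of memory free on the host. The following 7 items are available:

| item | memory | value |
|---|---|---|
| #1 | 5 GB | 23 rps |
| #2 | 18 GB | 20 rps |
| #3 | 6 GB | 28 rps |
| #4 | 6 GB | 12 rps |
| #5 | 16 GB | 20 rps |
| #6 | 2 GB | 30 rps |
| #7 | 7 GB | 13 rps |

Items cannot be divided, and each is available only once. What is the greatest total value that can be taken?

Check high-value combinations within 26 GB:
- #1+#3+#4+#6+#7: memory 5+6+6+2+7=26, value 23+28+12+30+13=106
- #1+#3+#6+#7: memory 5+6+2+7=20, value 23+28+30+13=94
- #1+#3+#4+#6: memory 5+6+6+2=19, value 23+28+12+30=93
Best: 106 rps.

106 rps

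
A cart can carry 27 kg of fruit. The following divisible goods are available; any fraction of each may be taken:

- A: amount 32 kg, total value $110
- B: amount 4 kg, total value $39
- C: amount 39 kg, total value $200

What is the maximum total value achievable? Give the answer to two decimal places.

Take in order of value per unit:
- B (39/4 per unit): all 4 → value 39, running total 39.00
- C (200/39 per unit): 23 of 39 → value 23×200/39 = 117.9487, running total 156.95
Total 156.95.

156.95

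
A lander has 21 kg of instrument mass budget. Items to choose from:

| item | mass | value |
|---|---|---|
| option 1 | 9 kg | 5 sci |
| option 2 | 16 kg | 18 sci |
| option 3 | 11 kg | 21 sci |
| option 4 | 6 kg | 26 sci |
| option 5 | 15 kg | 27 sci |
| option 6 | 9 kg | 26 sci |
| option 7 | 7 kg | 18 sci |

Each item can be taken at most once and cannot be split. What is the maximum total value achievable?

53 sci

Check high-value combinations within 21 kg:
- option 4+option 5: mass 6+15=21, value 26+27=53
- option 4+option 6: mass 6+9=15, value 26+26=52
- option 3+option 4: mass 11+6=17, value 21+26=47
- option 3+option 6: mass 11+9=20, value 21+26=47
Best: 53 sci.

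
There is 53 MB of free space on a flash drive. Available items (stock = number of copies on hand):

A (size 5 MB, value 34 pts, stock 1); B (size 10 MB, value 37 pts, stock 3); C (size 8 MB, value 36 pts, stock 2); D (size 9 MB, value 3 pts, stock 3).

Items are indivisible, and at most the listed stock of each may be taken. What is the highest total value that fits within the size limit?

217 pts

Best selections within size 53 and stock limits:
- 1×A + 3×B + 2×C: size 51, value 217
- 1×A + 3×B + 1×C + 1×D: size 52, value 184
- 3×B + 2×C: size 46, value 183
- 1×A + 2×B + 2×C + 1×D: size 50, value 183
Best: 217 pts.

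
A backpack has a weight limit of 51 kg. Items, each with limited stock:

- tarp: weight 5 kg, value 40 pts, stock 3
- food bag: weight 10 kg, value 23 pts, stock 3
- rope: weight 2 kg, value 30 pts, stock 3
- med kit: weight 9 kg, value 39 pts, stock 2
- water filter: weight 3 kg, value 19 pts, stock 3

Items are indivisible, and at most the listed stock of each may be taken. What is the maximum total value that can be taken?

Top feasible selections:
- 3×tarp + 3×rope + 2×med kit + 3×water filter: weight 48, value 345
- 3×tarp + 1×food bag + 3×rope + 1×med kit + 3×water filter: weight 49, value 329
- 3×tarp + 3×rope + 2×med kit + 2×water filter: weight 45, value 326
Best: 345 pts.

345 pts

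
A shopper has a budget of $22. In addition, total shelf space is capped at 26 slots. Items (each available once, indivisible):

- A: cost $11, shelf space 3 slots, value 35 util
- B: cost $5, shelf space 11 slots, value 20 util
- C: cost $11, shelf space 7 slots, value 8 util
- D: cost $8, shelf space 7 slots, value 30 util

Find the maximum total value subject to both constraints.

65 util

Feasible sets respecting both limits:
- A+D: cost 19, shelf space 10, value 65
- A+B: cost 16, shelf space 14, value 55
- B+D: cost 13, shelf space 18, value 50
Best: 65 util.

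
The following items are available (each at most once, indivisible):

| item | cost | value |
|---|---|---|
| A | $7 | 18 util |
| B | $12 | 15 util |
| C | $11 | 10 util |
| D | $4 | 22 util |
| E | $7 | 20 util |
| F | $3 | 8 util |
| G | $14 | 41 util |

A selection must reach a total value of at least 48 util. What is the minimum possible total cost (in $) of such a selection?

14

Subsets with value ≥ 48, sorted by total cost:
- D+E+F: cost 14, value 50
- A+D+F: cost 14, value 48
- F+G: cost 17, value 49
Minimum cost: 14 $.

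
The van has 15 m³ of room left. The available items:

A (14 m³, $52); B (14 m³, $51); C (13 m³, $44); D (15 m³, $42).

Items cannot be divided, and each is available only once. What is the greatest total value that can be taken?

Check high-value combinations within 15 m³:
- A: volume 14, value 52
- B: volume 14, value 51
- C: volume 13, value 44
- D: volume 15, value 42
Best: $52.

$52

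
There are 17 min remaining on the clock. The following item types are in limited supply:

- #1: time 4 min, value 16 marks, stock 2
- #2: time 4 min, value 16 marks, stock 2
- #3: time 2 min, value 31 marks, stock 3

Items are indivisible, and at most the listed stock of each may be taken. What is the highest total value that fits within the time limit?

125 marks

Top feasible selections:
- 2×#2 + 3×#3: time 14, value 125
- 1×#1 + 1×#2 + 3×#3: time 14, value 125
- 2×#1 + 3×#3: time 14, value 125
- 1×#1 + 2×#2 + 2×#3: time 16, value 110
Best: 125 marks.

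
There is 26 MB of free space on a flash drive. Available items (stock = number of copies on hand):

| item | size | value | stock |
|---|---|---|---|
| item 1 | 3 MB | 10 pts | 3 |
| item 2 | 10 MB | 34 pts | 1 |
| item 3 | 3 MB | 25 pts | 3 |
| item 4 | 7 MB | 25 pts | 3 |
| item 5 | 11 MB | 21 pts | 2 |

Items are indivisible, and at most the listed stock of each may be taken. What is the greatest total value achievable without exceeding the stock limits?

135 pts

Top feasible selections:
- 1×item 1 + 3×item 3 + 2×item 4: size 26, value 135
- 1×item 2 + 3×item 3 + 1×item 4: size 26, value 134
- 3×item 1 + 3×item 3 + 1×item 4: size 25, value 130
Best: 135 pts.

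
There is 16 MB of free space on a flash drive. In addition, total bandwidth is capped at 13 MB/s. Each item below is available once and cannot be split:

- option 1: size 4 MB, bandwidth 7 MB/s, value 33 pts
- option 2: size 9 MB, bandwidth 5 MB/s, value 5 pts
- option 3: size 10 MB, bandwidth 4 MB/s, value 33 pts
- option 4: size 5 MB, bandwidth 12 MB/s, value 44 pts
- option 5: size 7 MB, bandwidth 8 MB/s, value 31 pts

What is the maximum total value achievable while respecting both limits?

Feasible sets respecting both limits:
- option 1+option 3: size 14, bandwidth 11, value 66
- option 4: size 5, bandwidth 12, value 44
- option 1+option 2: size 13, bandwidth 12, value 38
Best: 66 pts.

66 pts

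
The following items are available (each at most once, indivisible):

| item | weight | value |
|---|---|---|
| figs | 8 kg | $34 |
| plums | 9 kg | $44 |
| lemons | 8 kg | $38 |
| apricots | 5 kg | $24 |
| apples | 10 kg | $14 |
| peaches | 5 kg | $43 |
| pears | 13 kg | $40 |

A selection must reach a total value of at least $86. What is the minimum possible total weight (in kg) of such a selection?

Subsets with value ≥ 86, sorted by total weight:
- plums+peaches: weight 14, value 87
- lemons+apricots+peaches: weight 18, value 105
- figs+apricots+peaches: weight 18, value 101
- plums+apricots+peaches: weight 19, value 111
Minimum weight: 14 kg.

14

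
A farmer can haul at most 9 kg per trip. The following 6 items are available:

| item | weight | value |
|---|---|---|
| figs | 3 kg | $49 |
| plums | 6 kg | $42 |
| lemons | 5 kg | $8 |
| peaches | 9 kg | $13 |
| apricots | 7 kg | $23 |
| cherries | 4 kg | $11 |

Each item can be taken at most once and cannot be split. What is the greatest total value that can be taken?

This is a 0/1 knapsack; check combinations near the capacity.
- figs+plums: weight 3+6=9, value 49+42=91
- figs+cherries: weight 3+4=7, value 49+11=60
- figs+lemons: weight 3+5=8, value 49+8=57
- figs: weight 3, value 49
- plums: weight 6, value 42
Best: $91.

$91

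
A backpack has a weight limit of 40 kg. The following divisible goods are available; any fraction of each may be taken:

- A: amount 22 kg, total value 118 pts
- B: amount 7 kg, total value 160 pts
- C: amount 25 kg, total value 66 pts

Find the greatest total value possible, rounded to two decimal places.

307.04

Take in order of value per unit:
- B (160/7 per unit): all 7 → value 160, running total 160.00
- A (118/22 per unit): all 22 → value 118, running total 278.00
- C (66/25 per unit): 11 of 25 → value 11×66/25 = 29.0400, running total 307.04
Total 307.04.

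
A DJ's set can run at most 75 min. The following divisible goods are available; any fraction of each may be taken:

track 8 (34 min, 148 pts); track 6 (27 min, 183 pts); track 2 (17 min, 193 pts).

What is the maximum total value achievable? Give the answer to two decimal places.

Take in order of value per unit:
- track 2 (193/17 per unit): all 17 → value 193, running total 193.00
- track 6 (183/27 per unit): all 27 → value 183, running total 376.00
- track 8 (148/34 per unit): 31 of 34 → value 31×148/34 = 134.9412, running total 510.94
Total 510.94.

510.94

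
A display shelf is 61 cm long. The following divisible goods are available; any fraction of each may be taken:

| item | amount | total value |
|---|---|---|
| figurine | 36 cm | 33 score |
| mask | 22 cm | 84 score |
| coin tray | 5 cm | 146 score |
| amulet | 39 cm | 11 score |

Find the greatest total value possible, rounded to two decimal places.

261.17

Take in order of value per unit:
- coin tray (146/5 per unit): all 5 → value 146, running total 146.00
- mask (84/22 per unit): all 22 → value 84, running total 230.00
- figurine (33/36 per unit): 34 of 36 → value 34×33/36 = 31.1667, running total 261.17
Total 261.17.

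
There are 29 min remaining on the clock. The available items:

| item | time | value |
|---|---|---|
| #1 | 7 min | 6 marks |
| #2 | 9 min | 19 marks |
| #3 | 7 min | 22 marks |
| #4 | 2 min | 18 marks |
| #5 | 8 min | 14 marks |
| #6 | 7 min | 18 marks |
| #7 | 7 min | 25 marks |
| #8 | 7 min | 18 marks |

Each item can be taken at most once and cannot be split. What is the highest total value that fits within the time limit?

84 marks

Check high-value combinations within 29 min:
- #2+#3+#4+#7: time 9+7+2+7=25, value 19+22+18+25=84
- #3+#4+#6+#7: time 7+2+7+7=23, value 22+18+18+25=83
- #3+#4+#7+#8: time 7+2+7+7=23, value 22+18+25+18=83
- #3+#6+#7+#8: time 7+7+7+7=28, value 22+18+25+18=83
- #2+#4+#6+#7: time 9+2+7+7=25, value 19+18+18+25=80
Best: 84 marks.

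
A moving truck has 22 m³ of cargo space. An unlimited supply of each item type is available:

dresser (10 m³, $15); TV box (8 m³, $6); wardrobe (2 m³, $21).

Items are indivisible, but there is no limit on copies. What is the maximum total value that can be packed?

$231

Best value-per-unit is wardrobe at 21/2, and filling with it alone uses volume 11×2=22. No mix of the others beats 11×21 = 231.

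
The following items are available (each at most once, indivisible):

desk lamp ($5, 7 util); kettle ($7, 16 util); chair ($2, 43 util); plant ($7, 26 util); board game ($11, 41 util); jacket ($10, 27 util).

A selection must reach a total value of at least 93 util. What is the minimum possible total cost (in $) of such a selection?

19

Subsets with value ≥ 93, sorted by total cost:
- chair+plant+jacket: cost 19, value 96
- chair+plant+board game: cost 20, value 110
- kettle+chair+board game: cost 20, value 100
Minimum cost: 19 $.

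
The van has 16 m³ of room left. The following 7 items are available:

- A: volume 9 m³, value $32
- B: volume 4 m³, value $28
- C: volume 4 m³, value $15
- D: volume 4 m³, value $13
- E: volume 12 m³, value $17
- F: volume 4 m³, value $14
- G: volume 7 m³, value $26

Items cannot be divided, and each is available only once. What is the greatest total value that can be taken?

$70

This is a 0/1 knapsack; check combinations near the capacity.
- B+C+D+F: volume 4+4+4+4=16, value 28+15+13+14=70
- B+C+G: volume 4+4+7=15, value 28+15+26=69
- B+F+G: volume 4+4+7=15, value 28+14+26=68
Best: $70.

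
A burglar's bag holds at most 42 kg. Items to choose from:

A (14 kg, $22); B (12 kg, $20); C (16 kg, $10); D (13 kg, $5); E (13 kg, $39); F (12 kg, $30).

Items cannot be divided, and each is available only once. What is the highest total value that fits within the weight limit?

$91

Check high-value combinations within 42 kg:
- A+E+F: weight 14+13+12=39, value 22+39+30=91
- B+E+F: weight 12+13+12=37, value 20+39+30=89
- A+B+E: weight 14+12+13=39, value 22+20+39=81
- C+E+F: weight 16+13+12=41, value 10+39+30=79
Best: $91.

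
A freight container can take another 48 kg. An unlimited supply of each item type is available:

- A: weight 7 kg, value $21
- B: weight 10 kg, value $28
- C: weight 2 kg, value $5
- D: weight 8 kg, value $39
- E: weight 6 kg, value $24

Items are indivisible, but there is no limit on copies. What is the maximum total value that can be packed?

Best value-per-unit is D at 39/8, and filling with it alone uses weight 6×8=48. No mix of the others beats 6×39 = 234.

$234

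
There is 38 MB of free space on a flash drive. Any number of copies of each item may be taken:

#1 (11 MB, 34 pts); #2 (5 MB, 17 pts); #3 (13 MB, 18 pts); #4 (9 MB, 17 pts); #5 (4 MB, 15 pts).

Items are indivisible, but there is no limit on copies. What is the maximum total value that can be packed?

Best value-per-unit is #5 at 15/4; filling with it alone gives 9×15 = 135.
Optimal mix: 2×#2 + 7×#5 → size 38, value 139.

139 pts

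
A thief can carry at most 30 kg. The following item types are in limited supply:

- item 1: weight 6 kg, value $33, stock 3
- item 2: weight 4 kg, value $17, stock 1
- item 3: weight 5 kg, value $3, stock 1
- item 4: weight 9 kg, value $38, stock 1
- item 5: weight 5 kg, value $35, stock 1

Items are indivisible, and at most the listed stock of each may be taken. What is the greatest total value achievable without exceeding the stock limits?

Best selections within weight 30 and stock limits:
- 2×item 1 + 1×item 2 + 1×item 4 + 1×item 5: weight 30, value 156
- 3×item 1 + 1×item 2 + 1×item 5: weight 27, value 151
Best: $156.

$156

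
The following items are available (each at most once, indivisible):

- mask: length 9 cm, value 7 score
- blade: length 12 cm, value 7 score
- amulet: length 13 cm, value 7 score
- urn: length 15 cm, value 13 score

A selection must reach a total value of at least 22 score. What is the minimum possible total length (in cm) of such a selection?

36

Subsets with value ≥ 22, sorted by total length:
- mask+blade+urn: length 36, value 27
- mask+amulet+urn: length 37, value 27
- blade+amulet+urn: length 40, value 27
- mask+blade+amulet+urn: length 49, value 34
Minimum length: 36 cm.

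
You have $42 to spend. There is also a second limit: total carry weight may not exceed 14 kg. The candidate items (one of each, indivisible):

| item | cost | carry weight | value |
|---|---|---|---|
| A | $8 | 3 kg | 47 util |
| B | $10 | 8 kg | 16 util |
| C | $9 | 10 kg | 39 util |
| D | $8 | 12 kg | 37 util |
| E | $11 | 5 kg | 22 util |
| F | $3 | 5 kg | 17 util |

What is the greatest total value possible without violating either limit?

Feasible sets respecting both limits:
- A+C: cost 17, carry weight 13, value 86
- A+E+F: cost 22, carry weight 13, value 86
- A+E: cost 19, carry weight 8, value 69
- A+F: cost 11, carry weight 8, value 64
Best: 86 util.

86 util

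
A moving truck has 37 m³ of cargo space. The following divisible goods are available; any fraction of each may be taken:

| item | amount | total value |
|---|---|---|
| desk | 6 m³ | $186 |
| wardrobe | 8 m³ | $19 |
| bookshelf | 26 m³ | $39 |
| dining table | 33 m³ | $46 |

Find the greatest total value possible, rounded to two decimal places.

239.50

Take in order of value per unit:
- desk (186/6 per unit): all 6 → value 186, running total 186.00
- wardrobe (19/8 per unit): all 8 → value 19, running total 205.00
- bookshelf (39/26 per unit): 23 of 26 → value 23×39/26 = 34.5000, running total 239.50
Total 239.50.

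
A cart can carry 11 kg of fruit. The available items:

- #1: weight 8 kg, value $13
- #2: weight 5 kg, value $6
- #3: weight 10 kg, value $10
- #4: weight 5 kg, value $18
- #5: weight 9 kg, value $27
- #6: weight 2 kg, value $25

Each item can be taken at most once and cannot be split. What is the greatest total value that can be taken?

Check high-value combinations within 11 kg:
- #5+#6: weight 9+2=11, value 27+25=52
- #4+#6: weight 5+2=7, value 18+25=43
- #1+#6: weight 8+2=10, value 13+25=38
- #2+#6: weight 5+2=7, value 6+25=31
- #5: weight 9, value 27
Best: $52.

$52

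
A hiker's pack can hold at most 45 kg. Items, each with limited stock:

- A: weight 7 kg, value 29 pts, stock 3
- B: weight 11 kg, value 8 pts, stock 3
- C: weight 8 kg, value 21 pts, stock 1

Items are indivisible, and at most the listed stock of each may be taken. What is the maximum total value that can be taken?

116 pts

Top feasible selections:
- 3×A + 1×B + 1×C: weight 40, value 116
- 3×A + 1×C: weight 29, value 108
- 3×A + 2×B: weight 43, value 103
Best: 116 pts.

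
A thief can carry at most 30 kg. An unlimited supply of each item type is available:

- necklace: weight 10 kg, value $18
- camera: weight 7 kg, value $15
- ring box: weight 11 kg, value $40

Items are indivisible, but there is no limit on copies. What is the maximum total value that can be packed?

Best value-per-unit is ring box at 40/11; filling with it alone gives 2×40 = 80.
Optimal mix: 1×camera + 2×ring box → weight 29, value 95.

$95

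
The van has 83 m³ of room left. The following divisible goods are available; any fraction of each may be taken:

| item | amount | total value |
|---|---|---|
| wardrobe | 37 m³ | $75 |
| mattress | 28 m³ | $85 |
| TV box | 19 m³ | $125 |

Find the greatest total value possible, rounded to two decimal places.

282.97

Take in order of value per unit:
- TV box (125/19 per unit): all 19 → value 125, running total 125.00
- mattress (85/28 per unit): all 28 → value 85, running total 210.00
- wardrobe (75/37 per unit): 36 of 37 → value 36×75/37 = 72.9730, running total 282.97
Total 282.97.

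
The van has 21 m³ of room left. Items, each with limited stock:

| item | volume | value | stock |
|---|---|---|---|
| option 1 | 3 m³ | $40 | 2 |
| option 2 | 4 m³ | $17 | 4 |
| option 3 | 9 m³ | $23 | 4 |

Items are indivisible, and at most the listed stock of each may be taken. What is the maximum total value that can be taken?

$131

Best selections within volume 21 and stock limits:
- 2×option 1 + 3×option 2: volume 18, value 131
- 2×option 1 + 1×option 2 + 1×option 3: volume 19, value 120
Best: $131.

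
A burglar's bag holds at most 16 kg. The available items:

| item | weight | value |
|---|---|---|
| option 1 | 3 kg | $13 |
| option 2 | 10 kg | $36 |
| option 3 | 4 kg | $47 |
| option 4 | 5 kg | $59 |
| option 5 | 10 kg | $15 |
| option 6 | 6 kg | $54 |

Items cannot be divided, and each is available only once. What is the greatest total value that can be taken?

$160

This is a 0/1 knapsack; check combinations near the capacity.
- option 3+option 4+option 6: weight 4+5+6=15, value 47+59+54=160
- option 1+option 4+option 6: weight 3+5+6=14, value 13+59+54=126
- option 1+option 3+option 4: weight 3+4+5=12, value 13+47+59=119
- option 1+option 3+option 6: weight 3+4+6=13, value 13+47+54=114
- option 4+option 6: weight 5+6=11, value 59+54=113
Best: $160.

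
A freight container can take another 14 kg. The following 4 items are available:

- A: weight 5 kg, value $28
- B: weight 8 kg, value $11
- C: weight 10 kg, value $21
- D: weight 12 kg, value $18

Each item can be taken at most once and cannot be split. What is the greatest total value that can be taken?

This is a 0/1 knapsack; check combinations near the capacity.
- A+B: weight 5+8=13, value 28+11=39
- A: weight 5, value 28
- C: weight 10, value 21
- D: weight 12, value 18
- B: weight 8, value 11
Best: $39.

$39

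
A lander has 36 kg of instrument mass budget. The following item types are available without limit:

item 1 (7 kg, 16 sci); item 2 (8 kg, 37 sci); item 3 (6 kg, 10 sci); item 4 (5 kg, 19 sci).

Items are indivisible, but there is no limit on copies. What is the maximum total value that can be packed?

150 sci

Best value-per-unit is item 2 at 37/8; filling with it alone gives 4×37 = 148.
Optimal mix: 2×item 2 + 4×item 4 → mass 36, value 150.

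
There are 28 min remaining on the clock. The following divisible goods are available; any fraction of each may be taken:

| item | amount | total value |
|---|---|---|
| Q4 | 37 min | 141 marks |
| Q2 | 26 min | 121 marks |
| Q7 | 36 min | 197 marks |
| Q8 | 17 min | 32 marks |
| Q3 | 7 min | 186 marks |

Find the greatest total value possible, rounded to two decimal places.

300.92

Take in order of value per unit:
- Q3 (186/7 per unit): all 7 → value 186, running total 186.00
- Q7 (197/36 per unit): 21 of 36 → value 21×197/36 = 114.9167, running total 300.92
Total 300.92.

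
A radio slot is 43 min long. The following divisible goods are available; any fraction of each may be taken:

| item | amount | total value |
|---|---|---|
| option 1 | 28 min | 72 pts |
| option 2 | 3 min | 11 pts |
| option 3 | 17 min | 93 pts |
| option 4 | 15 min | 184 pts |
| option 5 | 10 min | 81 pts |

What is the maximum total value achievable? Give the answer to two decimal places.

Take in order of value per unit:
- option 4 (184/15 per unit): all 15 → value 184, running total 184.00
- option 5 (81/10 per unit): all 10 → value 81, running total 265.00
- option 3 (93/17 per unit): all 17 → value 93, running total 358.00
- option 2 (11/3 per unit): 1 of 3 → value 1×11/3 = 3.6667, running total 361.67
Total 361.67.

361.67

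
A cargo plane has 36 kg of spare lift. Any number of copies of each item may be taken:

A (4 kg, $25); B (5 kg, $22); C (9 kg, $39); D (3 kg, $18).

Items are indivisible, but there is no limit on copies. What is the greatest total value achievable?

$225

Best value-per-unit is A at 25/4, and filling with it alone uses weight 9×4=36. No mix of the others beats 9×25 = 225.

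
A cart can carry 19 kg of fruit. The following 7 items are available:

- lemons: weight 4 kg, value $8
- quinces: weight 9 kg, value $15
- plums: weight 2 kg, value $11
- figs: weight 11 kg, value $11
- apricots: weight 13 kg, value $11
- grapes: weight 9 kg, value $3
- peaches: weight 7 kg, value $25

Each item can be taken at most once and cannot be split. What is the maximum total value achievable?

$51

Check high-value combinations within 19 kg:
- quinces+plums+peaches: weight 9+2+7=18, value 15+11+25=51
- lemons+plums+peaches: weight 4+2+7=13, value 8+11+25=44
- quinces+peaches: weight 9+7=16, value 15+25=40
Best: $51.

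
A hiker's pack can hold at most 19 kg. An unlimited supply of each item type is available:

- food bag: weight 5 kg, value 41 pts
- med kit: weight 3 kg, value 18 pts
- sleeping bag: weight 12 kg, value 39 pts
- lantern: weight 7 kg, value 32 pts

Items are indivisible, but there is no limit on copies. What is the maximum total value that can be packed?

141 pts

Best value-per-unit is food bag at 41/5; filling with it alone gives 3×41 = 123.
Optimal mix: 3×food bag + 1×med kit → weight 18, value 141.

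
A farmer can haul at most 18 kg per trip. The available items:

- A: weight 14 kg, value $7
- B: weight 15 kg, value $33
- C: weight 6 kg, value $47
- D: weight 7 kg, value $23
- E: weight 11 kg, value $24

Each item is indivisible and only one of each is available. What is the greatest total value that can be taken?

$71

Check high-value combinations within 18 kg:
- C+E: weight 6+11=17, value 47+24=71
- C+D: weight 6+7=13, value 47+23=70
- C: weight 6, value 47
- D+E: weight 7+11=18, value 23+24=47
Best: $71.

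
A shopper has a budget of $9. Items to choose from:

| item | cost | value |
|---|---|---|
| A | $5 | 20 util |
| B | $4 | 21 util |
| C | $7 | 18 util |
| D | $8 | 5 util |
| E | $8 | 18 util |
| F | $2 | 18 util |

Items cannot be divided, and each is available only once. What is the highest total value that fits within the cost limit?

41 util

Check high-value combinations within $9:
- A+B: cost 5+4=9, value 20+21=41
- B+F: cost 4+2=6, value 21+18=39
- A+F: cost 5+2=7, value 20+18=38
- C+F: cost 7+2=9, value 18+18=36
Best: 41 util.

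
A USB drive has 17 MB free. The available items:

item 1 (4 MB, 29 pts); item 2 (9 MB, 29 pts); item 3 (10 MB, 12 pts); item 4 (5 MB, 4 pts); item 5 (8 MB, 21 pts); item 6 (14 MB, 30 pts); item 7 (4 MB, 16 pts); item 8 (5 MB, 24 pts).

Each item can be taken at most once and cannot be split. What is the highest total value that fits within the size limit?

Check high-value combinations within 17 MB:
- item 1+item 2+item 7: size 4+9+4=17, value 29+29+16=74
- item 1+item 5+item 8: size 4+8+5=17, value 29+21+24=74
- item 1+item 7+item 8: size 4+4+5=13, value 29+16+24=69
Best: 74 pts.

74 pts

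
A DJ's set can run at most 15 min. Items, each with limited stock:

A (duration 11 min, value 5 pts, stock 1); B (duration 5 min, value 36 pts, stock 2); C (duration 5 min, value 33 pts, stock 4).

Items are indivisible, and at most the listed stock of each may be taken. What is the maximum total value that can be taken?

Top feasible selections:
- 2×B + 1×C: duration 15, value 105
- 1×B + 2×C: duration 15, value 102
- 3×C: duration 15, value 99
Best: 105 pts.

105 pts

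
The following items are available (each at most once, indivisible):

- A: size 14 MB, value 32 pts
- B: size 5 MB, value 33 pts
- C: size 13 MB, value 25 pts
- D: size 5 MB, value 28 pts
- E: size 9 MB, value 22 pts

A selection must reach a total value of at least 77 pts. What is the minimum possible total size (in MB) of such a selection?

Subsets with value ≥ 77, sorted by total size:
- B+D+E: size 19, value 83
- B+C+D: size 23, value 86
- A+B+D: size 24, value 93
- B+C+E: size 27, value 80
Minimum size: 19 MB.

19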